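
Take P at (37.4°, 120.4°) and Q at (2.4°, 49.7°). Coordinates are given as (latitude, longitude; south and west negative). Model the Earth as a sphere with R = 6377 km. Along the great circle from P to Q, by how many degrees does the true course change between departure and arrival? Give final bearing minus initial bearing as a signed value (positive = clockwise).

Initial bearing θ₁ = atan2(sin Δλ cos φ₂, cos φ₁ sin φ₂ − sin φ₁ cos φ₂ cos Δλ) = 259.94°
Final bearing θ₂ = (initial bearing from the destination back to the start) + 180° = 231.53°
Δθ = θ₂ − θ₁ = -28.4°

-28.4°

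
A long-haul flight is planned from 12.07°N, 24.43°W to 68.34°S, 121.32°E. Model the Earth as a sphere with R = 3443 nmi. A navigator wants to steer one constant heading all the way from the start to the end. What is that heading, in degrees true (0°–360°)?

Δψ = ln[tan(π/4+φ₂/2)/tan(π/4+φ₁/2)] = -1.8661
Δλ = +2.5438 rad (taken the short way round)
course = atan2(Δλ, Δψ) = 126.26°

126.3°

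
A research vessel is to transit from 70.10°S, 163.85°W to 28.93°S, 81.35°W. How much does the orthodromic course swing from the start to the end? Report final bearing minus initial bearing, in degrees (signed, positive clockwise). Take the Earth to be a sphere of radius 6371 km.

-70.9°

At departure: θ₁ = atan2(sin Δλ cos φ₂, cos φ₁ sin φ₂ − sin φ₁ cos φ₂ cos Δλ) = 93.77°
At arrival: θ₂ = atan2(sin Δλ cos φ₁, −cos φ₂ sin φ₁ + sin φ₂ cos φ₁ cos Δλ) = 22.83°
Δθ = θ₂ − θ₁ = -70.9°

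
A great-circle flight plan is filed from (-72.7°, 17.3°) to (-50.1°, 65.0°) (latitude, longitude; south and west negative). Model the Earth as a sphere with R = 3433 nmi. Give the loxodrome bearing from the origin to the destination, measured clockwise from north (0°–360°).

Δψ = ln[tan(π/4+φ₂/2)/tan(π/4+φ₁/2)] = +0.8696
Δλ = +0.8325 rad (taken the short way round)
course = atan2(Δλ, Δψ) = 43.75°

43.8°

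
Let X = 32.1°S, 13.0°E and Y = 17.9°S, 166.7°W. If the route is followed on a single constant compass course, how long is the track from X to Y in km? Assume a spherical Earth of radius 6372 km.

18115 km

Δψ = ln[tan(π/4+φ₂/2)/tan(π/4+φ₁/2)] = +0.2745;  Δφ = +0.2478 rad,  Δλ = -3.1364 rad
q = Δφ/Δψ = 0.9030
d = R·√(Δφ² + q²Δλ²) = 6372·2.84286 = 18115 km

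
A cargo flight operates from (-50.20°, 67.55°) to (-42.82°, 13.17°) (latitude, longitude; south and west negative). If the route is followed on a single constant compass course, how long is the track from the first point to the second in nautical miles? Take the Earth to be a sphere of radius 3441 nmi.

Δψ = ln[tan(π/4+φ₂/2)/tan(π/4+φ₁/2)] = +0.1876;  Δφ = +0.1288 rad,  Δλ = -0.9491 rad
q = Δφ/Δψ = 0.6867
d = R·√(Δφ² + q²Δλ²) = 3441·0.66435 = 2286 nmi

2286 nmi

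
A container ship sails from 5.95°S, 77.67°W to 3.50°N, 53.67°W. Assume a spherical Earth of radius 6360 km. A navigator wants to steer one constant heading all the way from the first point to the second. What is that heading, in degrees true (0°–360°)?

68.5°

Δψ = ln[tan(π/4+φ₂/2)/tan(π/4+φ₁/2)] = +0.1652
Δλ = +0.4189 rad (taken the short way round)
course = atan2(Δλ, Δψ) = 68.48°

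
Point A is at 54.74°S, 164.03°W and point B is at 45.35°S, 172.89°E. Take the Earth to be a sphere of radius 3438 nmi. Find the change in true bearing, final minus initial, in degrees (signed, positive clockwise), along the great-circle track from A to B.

+17.8°

Initial bearing θ₁ = atan2(sin Δλ cos φ₂, cos φ₁ sin φ₂ − sin φ₁ cos φ₂ cos Δλ) = 293.05°
Final bearing θ₂ = (initial bearing from the destination back to the start) + 180° = 310.90°
Δθ = θ₂ − θ₁ = +17.8°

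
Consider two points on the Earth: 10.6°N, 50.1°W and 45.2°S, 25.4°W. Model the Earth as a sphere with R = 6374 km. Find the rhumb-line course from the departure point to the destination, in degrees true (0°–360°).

158.1°

Δψ = ln[tan(π/4+φ₂/2)/tan(π/4+φ₁/2)] = -1.0724
Δλ = +0.4311 rad (taken the short way round)
course = atan2(Δλ, Δψ) = 158.10°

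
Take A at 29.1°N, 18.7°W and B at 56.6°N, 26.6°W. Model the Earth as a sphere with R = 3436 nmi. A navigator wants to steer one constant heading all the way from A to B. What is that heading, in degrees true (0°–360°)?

Δψ = ln[tan(π/4+φ₂/2)/tan(π/4+φ₁/2)] = +0.6727
Δλ = -0.1379 rad (taken the short way round)
course = atan2(Δλ, Δψ) = 348.42°

348.4°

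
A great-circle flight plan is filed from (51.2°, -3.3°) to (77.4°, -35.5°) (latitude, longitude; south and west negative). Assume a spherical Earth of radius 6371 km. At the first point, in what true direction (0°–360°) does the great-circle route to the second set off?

N = sin Δλ·cos φ₂ = -0.1162;  D = cos φ₁ sin φ₂ − sin φ₁ cos φ₂ cos Δλ = +0.4677
initial course = atan2(N, D) = 346.04°

346.0°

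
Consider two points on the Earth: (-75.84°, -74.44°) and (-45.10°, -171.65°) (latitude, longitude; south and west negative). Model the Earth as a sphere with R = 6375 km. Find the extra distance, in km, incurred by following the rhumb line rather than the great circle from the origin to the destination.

542 km

Great circle: cos σ = sin φ₁ sin φ₂ + cos φ₁ cos φ₂ cos Δλ,  σ = 0.8431 rad → d_gc = 5374.8 km
Rhumb line: Δψ = +1.2020, q = Δφ/Δψ = 0.4464, d_rh = R√(Δφ²+q²Δλ²) = 5916.5 km
Excess = 5916.5 − 5374.8 = 541.7 ≈ 542 km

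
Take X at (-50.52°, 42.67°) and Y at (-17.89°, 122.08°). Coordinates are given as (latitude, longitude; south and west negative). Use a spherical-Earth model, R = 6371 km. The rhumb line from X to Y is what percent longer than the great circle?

Great circle: σ = 1.2150 rad → d_gc = Rσ = 7741.0 km
Rhumb: Δφ = +0.5695, Δλ = +1.3860, Δψ = +0.7074, q = Δφ/Δψ = 0.8050 → d_rh = R√(Δφ²+q²Δλ²) = 7980.7 km
Excess = (7980.7 − 7741.0) / 7741.0 = 239.7 / 7741.0 = 3.10% ≈ 3.1%

3.1%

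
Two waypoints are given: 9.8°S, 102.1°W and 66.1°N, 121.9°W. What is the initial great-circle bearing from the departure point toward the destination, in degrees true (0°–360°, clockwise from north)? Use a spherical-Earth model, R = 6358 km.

N = sin Δλ·cos φ₂ = -0.1372;  D = cos φ₁ sin φ₂ − sin φ₁ cos φ₂ cos Δλ = +0.9658
initial course = atan2(N, D) = 351.91°

351.9°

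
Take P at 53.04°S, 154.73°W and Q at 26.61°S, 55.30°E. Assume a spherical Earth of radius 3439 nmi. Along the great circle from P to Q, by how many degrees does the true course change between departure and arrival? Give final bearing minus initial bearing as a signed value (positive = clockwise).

+135.6°

Initial bearing θ₁ = atan2(sin Δλ cos φ₂, cos φ₁ sin φ₂ − sin φ₁ cos φ₂ cos Δλ) = 206.75°
Final bearing θ₂ = (initial bearing from the destination back to the start) + 180° = 342.38°
Δθ = θ₂ − θ₁ = +135.6°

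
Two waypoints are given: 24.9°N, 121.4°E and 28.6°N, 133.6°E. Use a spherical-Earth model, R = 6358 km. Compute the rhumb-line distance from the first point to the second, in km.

Rhumb course C = atan2(Δλ, Δψ) with Δψ = ln[tan(π/4+φ₂/2)/tan(π/4+φ₁/2)] = +0.0723, Δλ = +0.2129 → C = 71.24°
d = R·|Δφ| / |cos C| = 6358·0.06458 / 0.32166 = 1276 km

1276 km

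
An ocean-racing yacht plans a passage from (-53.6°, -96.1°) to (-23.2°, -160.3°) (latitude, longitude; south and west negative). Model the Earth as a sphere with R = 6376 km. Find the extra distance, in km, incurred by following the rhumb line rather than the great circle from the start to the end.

Great circle: cos σ = sin φ₁ sin φ₂ + cos φ₁ cos φ₂ cos Δλ,  σ = 0.9831 rad → d_gc = 6268.1 km
Rhumb line: Δψ = +0.6959, q = Δφ/Δψ = 0.7624, d_rh = R√(Δφ²+q²Δλ²) = 6412.1 km
Excess = 6412.1 − 6268.1 = 144.0 ≈ 144 km

144 km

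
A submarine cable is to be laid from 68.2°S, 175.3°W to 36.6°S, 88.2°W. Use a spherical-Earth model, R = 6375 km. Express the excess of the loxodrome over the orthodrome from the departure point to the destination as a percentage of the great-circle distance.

6.9%

Great circle: σ = 0.9659 rad → d_gc = Rσ = 6157.7 km
Rhumb: Δφ = +0.5515, Δλ = +1.5202, Δψ = +0.9600, q = Δφ/Δψ = 0.5745 → d_rh = R√(Δφ²+q²Δλ²) = 6584.7 km
Excess = (6584.7 − 6157.7) / 6157.7 = 427.0 / 6157.7 = 6.93% ≈ 6.9%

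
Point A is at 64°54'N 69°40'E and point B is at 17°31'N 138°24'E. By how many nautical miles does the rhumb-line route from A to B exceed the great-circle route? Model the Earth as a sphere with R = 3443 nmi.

122 nmi

Great circle: cos σ = sin φ₁ sin φ₂ + cos φ₁ cos φ₂ cos Δλ,  σ = 1.1381 rad → d_gc = 3918.60 nmi
Rhumb line: Δψ = -1.1917, q = Δφ/Δψ = 0.6939, d_rh = R√(Δφ²+q²Δλ²) = 4040.11 nmi
Excess = 4040.11 − 3918.60 = 121.51 ≈ 122 nmi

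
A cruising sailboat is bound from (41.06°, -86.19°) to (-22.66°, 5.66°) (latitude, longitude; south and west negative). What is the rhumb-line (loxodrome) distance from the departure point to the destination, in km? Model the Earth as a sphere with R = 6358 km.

Δψ = ln[tan(π/4+φ₂/2)/tan(π/4+φ₁/2)] = -1.1935;  Δφ = -1.1121 rad,  Δλ = +1.6031 rad
q = Δφ/Δψ = 0.9318
d = R·√(Δφ² + q²Δλ²) = 6358·1.86234 = 11841 km

11841 km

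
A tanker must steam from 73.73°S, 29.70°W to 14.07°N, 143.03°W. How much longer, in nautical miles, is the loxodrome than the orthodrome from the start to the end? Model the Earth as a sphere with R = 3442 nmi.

498 nmi

Great circle: cos σ = sin φ₁ sin φ₂ + cos φ₁ cos φ₂ cos Δλ,  σ = 1.9188 rad → d_gc = 6604.4 nmi
Rhumb line: Δψ = +2.1934, q = Δφ/Δψ = 0.6986, d_rh = R√(Δφ²+q²Δλ²) = 7102.5 nmi
Excess = 7102.5 − 6604.4 = 498.1 ≈ 498 nmi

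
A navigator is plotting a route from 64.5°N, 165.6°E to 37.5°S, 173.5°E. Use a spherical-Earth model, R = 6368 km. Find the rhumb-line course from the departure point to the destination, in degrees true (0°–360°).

Meridional parts: M(φ₁)=+1.4860, M(φ₂)=-0.7070 → ΔM = -2.1929;  Δλ = +0.1379 rad
tan C = Δλ / ΔM = -0.0629 → C = 176.40°

176.4°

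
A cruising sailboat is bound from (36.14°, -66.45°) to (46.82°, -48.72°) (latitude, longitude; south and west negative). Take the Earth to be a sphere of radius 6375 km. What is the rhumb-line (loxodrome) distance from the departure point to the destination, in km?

Rhumb course C = atan2(Δλ, Δψ) with Δψ = ln[tan(π/4+φ₂/2)/tan(π/4+φ₁/2)] = +0.2497, Δλ = +0.3094 → C = 51.10°
d = R·|Δφ| / |cos C| = 6375·0.18640 / 0.62803 = 1892 km

1892 km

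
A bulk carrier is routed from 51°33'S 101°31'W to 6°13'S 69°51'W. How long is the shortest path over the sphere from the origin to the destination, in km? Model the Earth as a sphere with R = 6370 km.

cos σ = sin φ₁ sin φ₂ + cos φ₁ cos φ₂ cos Δλ
      = sin(-51.55°)sin(-6.22°) + cos(-51.55°)cos(-6.22°)cos(31.67°) = 0.6109
σ = 52.342° → d = Rσ = 6370·0.91354 = 5819 km

5819 km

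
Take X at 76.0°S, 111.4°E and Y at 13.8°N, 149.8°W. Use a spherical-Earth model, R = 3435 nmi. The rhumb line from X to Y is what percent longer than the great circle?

5.7%

Great circle: σ = 1.8415 rad → d_gc = Rσ = 6325.5 nmi
Rhumb: Δφ = +1.5673, Δλ = +1.7244, Δψ = +2.3405, q = Δφ/Δψ = 0.6696 → d_rh = R√(Δφ²+q²Δλ²) = 6687.0 nmi
Excess = (6687.0 − 6325.5) / 6325.5 = 361.5 / 6325.5 = 5.71% ≈ 5.7%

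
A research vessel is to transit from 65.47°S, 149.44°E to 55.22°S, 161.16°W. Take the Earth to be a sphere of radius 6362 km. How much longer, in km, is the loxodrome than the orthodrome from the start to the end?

Great circle: cos σ = sin φ₁ sin φ₂ + cos φ₁ cos φ₂ cos Δλ,  σ = 0.4480 rad → d_gc = 2849.9 km
Rhumb line: Δψ = +0.3651, q = Δφ/Δψ = 0.4900, d_rh = R√(Δφ²+q²Δλ²) = 2918.9 km
Excess = 2918.9 − 2849.9 = 69.0 ≈ 69 km

69 km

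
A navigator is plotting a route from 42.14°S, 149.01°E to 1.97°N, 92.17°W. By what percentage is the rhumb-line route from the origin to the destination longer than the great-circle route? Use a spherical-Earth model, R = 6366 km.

3.8%

Great circle: σ = 1.9609 rad → d_gc = Rσ = 12483.2 km
Rhumb: Δφ = +0.7699, Δλ = +2.0738, Δψ = +0.8468, q = Δφ/Δψ = 0.9091 → d_rh = R√(Δφ²+q²Δλ²) = 12963.8 km
Excess = (12963.8 − 12483.2) / 12483.2 = 480.6 / 12483.2 = 3.84997% ≈ 3.8%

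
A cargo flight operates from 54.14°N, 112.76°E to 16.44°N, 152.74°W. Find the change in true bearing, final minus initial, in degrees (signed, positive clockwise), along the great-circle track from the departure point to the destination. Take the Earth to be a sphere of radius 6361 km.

Initial bearing θ₁ = atan2(sin Δλ cos φ₂, cos φ₁ sin φ₂ − sin φ₁ cos φ₂ cos Δλ) = 76.66°
Final bearing θ₂ = (initial bearing from the destination back to the start) + 180° = 143.54°
Δθ = θ₂ − θ₁ = +66.9°

+66.9°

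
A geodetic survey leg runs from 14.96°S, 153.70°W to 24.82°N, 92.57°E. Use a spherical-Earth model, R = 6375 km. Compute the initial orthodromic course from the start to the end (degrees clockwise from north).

290.5°

N = sin Δλ·cos φ₂ = -0.8309;  D = cos φ₁ sin φ₂ − sin φ₁ cos φ₂ cos Δλ = +0.3113
initial course = atan2(N, D) = 290.54°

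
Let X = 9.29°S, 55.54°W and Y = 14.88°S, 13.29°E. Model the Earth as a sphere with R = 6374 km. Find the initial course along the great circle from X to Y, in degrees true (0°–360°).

N = sin Δλ·cos φ₂ = +0.9012;  D = cos φ₁ sin φ₂ − sin φ₁ cos φ₂ cos Δλ = -0.1971
initial course = atan2(N, D) = 102.34°

102.3°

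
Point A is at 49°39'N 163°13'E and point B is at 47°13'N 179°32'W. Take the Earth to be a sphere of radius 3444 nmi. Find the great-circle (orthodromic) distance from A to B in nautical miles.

cos σ = sin φ₁ sin φ₂ + cos φ₁ cos φ₂ cos Δλ
      = sin(49.65°)sin(47.22°) + cos(49.65°)cos(47.22°)cos(17.25°) = 0.9793
σ = 11.673° → d = Rσ = 3444·0.20374 = 702 nmi

702 nmi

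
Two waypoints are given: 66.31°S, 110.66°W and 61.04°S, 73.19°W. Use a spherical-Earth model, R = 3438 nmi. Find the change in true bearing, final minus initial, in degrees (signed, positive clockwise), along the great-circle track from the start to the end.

At departure: θ₁ = atan2(sin Δλ cos φ₂, cos φ₁ sin φ₂ − sin φ₁ cos φ₂ cos Δλ) = 89.93°
At arrival: θ₂ = atan2(sin Δλ cos φ₁, −cos φ₂ sin φ₁ + sin φ₂ cos φ₁ cos Δλ) = 56.08°
Δθ = θ₂ − θ₁ = -33.9°

-33.9°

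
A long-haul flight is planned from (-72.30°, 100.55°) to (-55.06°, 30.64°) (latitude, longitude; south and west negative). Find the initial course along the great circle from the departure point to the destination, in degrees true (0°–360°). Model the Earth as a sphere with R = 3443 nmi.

263.4°

θ = atan2( sin Δλ·cos φ₂ ,  cos φ₁ sin φ₂ − sin φ₁ cos φ₂ cos Δλ )
  = atan2(-0.5379, -0.0618) = 263.44°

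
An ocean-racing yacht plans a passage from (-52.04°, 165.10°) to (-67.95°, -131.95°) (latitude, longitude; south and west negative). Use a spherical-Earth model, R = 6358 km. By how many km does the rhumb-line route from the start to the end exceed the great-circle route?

Great circle: cos σ = sin φ₁ sin φ₂ + cos φ₁ cos φ₂ cos Δλ,  σ = 0.5812 rad → d_gc = 3695.5 km
Rhumb line: Δψ = -0.5683, q = Δφ/Δψ = 0.4886, d_rh = R√(Δφ²+q²Δλ²) = 3842.7 km
Excess = 3842.7 − 3695.5 = 147.2 ≈ 147 km

147 km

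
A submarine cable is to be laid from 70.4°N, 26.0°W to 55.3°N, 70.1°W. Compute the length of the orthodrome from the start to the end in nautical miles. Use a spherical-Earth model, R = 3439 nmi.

Haversine: a = sin²(Δφ/2)+cos φ₁ cos φ₂ sin²(Δλ/2) = 0.04418;  σ = 2·atan2(√a,√(1−a))
σ = 24.266° → d = Rσ = 3439·0.42353 = 1457 nmi

1457 nmi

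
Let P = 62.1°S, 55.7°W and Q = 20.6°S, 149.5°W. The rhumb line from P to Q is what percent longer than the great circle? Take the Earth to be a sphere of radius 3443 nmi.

6.2%

Great circle: σ = 1.2850 rad → d_gc = Rσ = 4424.3 nmi
Rhumb: Δφ = +0.7243, Δλ = -1.6371, Δψ = +1.0252, q = Δφ/Δψ = 0.7065 → d_rh = R√(Δφ²+q²Δλ²) = 4698.8 nmi
Excess = (4698.8 − 4424.3) / 4424.3 = 274.5 / 4424.3 = 6.20% ≈ 6.2%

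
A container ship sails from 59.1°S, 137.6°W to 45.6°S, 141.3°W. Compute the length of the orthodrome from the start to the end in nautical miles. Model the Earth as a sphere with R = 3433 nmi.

820 nmi

cos σ = sin φ₁ sin φ₂ + cos φ₁ cos φ₂ cos Δλ
      = sin(-59.10°)sin(-45.60°) + cos(-59.10°)cos(-45.60°)cos(-3.70°) = 0.9716
σ = 13.683° → d = Rσ = 3433·0.23881 = 820 nmi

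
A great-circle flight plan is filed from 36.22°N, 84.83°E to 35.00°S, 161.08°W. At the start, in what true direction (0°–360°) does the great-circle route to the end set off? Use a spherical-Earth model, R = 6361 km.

109.5°

N = sin Δλ·cos φ₂ = +0.7478;  D = cos φ₁ sin φ₂ − sin φ₁ cos φ₂ cos Δλ = -0.2652
initial course = atan2(N, D) = 109.52°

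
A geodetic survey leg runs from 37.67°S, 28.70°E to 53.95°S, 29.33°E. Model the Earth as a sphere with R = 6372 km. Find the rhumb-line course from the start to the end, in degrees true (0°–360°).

178.5°

Δψ = ln[tan(π/4+φ₂/2)/tan(π/4+φ₁/2)] = -0.4120
Δλ = +0.0110 rad (taken the short way round)
course = atan2(Δλ, Δψ) = 178.47°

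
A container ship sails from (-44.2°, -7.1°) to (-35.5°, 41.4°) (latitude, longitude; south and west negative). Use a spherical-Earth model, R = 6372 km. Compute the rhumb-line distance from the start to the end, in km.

4243 km

Rhumb course C = atan2(Δλ, Δψ) with Δψ = ln[tan(π/4+φ₂/2)/tan(π/4+φ₁/2)] = +0.1982, Δλ = +0.8465 → C = 76.82°
d = R·|Δφ| / |cos C| = 6372·0.15184 / 0.22802 = 4243 km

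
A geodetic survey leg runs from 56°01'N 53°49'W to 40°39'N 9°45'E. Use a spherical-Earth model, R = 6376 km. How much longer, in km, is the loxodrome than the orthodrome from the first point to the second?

149 km

Great circle: cos σ = sin φ₁ sin φ₂ + cos φ₁ cos φ₂ cos Δλ,  σ = 0.7540 rad → d_gc = 4807.5 km
Rhumb line: Δψ = -0.4078, q = Δφ/Δψ = 0.6577, d_rh = R√(Δφ²+q²Δλ²) = 4956.8 km
Excess = 4956.8 − 4807.5 = 149.3 ≈ 149 km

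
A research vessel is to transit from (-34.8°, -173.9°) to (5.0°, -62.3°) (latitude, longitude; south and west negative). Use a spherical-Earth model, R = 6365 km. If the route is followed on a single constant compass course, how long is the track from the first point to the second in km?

Δψ = ln[tan(π/4+φ₂/2)/tan(π/4+φ₁/2)] = +0.7360;  Δφ = +0.6946 rad,  Δλ = +1.9478 rad
q = Δφ/Δψ = 0.9439
d = R·√(Δφ² + q²Δλ²) = 6365·1.96529 = 12509 km

12509 km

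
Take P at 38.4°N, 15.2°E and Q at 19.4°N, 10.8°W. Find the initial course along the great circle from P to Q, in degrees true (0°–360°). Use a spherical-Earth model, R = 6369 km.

N = sin Δλ·cos φ₂ = -0.4135;  D = cos φ₁ sin φ₂ − sin φ₁ cos φ₂ cos Δλ = -0.2663
initial course = atan2(N, D) = 237.22°

237.2°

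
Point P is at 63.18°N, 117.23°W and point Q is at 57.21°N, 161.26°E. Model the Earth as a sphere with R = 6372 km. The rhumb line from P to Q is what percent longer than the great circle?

Great circle: σ = 0.6660 rad → d_gc = Rσ = 4243.7 km
Rhumb: Δφ = -0.1042, Δλ = -1.4226, Δψ = -0.2103, q = Δφ/Δψ = 0.4954 → d_rh = R√(Δφ²+q²Δλ²) = 4540.0 km
Excess = (4540.0 − 4243.7) / 4243.7 = 296.3 / 4243.7 = 6.98% ≈ 7.0%

7.0%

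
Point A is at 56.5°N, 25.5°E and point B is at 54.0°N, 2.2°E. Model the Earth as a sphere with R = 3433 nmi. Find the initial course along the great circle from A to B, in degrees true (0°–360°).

N = sin Δλ·cos φ₂ = -0.2325;  D = cos φ₁ sin φ₂ − sin φ₁ cos φ₂ cos Δλ = -0.0036
initial course = atan2(N, D) = 269.10°

269.1°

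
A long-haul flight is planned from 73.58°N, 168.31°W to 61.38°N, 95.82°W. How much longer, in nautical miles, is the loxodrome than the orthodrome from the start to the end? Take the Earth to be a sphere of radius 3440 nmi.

Great circle: cos σ = sin φ₁ sin φ₂ + cos φ₁ cos φ₂ cos Δλ,  σ = 0.4891 rad → d_gc = 1682.5 nmi
Rhumb line: Δψ = -0.5698, q = Δφ/Δψ = 0.3737, d_rh = R√(Δφ²+q²Δλ²) = 1783.7 nmi
Excess = 1783.7 − 1682.5 = 101.2 ≈ 101 nmi

101 nmi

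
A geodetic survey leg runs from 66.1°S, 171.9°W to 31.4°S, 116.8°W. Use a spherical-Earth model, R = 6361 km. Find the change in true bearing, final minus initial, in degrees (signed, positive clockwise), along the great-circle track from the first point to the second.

At departure: θ₁ = atan2(sin Δλ cos φ₂, cos φ₁ sin φ₂ − sin φ₁ cos φ₂ cos Δλ) = 71.41°
At arrival: θ₂ = atan2(sin Δλ cos φ₁, −cos φ₂ sin φ₁ + sin φ₂ cos φ₁ cos Δλ) = 26.74°
Δθ = θ₂ − θ₁ = -44.7°

-44.7°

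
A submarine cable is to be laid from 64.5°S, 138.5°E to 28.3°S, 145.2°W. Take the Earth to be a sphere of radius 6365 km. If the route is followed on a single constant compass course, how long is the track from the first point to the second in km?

Rhumb course C = atan2(Δλ, Δψ) with Δψ = ln[tan(π/4+φ₂/2)/tan(π/4+φ₁/2)] = +0.9707, Δλ = +1.3317 → C = 53.91°
d = R·|Δφ| / |cos C| = 6365·0.63181 / 0.58903 = 6827 km

6827 km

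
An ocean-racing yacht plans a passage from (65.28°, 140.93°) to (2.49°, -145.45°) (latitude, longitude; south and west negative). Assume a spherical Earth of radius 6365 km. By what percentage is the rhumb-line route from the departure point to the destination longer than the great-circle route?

2.9%

Great circle: σ = 1.4129 rad → d_gc = Rσ = 8992.8 km
Rhumb: Δφ = -1.0959, Δλ = +1.2849, Δψ = -1.4746, q = Δφ/Δψ = 0.7432 → d_rh = R√(Δφ²+q²Δλ²) = 9251.9 km
Excess = (9251.9 − 8992.8) / 8992.8 = 259.1 / 8992.8 = 2.88% ≈ 2.9%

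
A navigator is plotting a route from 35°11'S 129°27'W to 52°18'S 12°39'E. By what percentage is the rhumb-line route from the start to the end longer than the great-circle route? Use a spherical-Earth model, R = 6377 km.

19.1%

Great circle: σ = 1.5092 rad → d_gc = Rσ = 9624.5 km
Rhumb: Δφ = -0.2987, Δλ = +2.4801, Δψ = -0.4179, q = Δφ/Δψ = 0.7148 → d_rh = R√(Δφ²+q²Δλ²) = 11464.2 km
Excess = (11464.2 − 9624.5) / 9624.5 = 1839.7 / 9624.5 = 19.11% ≈ 19.1%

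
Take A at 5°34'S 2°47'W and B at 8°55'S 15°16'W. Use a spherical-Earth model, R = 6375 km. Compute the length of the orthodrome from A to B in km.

1427 km

cos σ = sin φ₁ sin φ₂ + cos φ₁ cos φ₂ cos Δλ
      = sin(-5.57°)sin(-8.92°) + cos(-5.57°)cos(-8.92°)cos(-12.48°) = 0.9750
σ = 12.827° → d = Rσ = 6375·0.22387 = 1427 km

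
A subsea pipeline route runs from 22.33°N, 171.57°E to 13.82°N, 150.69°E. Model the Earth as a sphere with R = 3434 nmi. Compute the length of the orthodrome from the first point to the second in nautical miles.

1292 nmi

Haversine: a = sin²(Δφ/2)+cos φ₁ cos φ₂ sin²(Δλ/2) = 0.03500;  σ = 2·atan2(√a,√(1−a))
σ = 21.565° → d = Rσ = 3434·0.37638 = 1292 nmi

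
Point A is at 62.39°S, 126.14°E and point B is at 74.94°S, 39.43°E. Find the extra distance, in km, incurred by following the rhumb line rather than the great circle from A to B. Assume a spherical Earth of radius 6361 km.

301 km

Great circle: cos σ = sin φ₁ sin φ₂ + cos φ₁ cos φ₂ cos Δλ,  σ = 0.5304 rad → d_gc = 3373.95 km
Rhumb line: Δψ = -0.6200, q = Δφ/Δψ = 0.3533, d_rh = R√(Δφ²+q²Δλ²) = 3675.44 km
Excess = 3675.44 − 3373.95 = 301.49 ≈ 301 km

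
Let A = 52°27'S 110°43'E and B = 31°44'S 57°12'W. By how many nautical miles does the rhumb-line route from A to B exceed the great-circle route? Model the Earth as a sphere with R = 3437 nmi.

1762 nmi

Great circle: cos σ = sin φ₁ sin φ₂ + cos φ₁ cos φ₂ cos Δλ,  σ = 1.6608 rad → d_gc = 5708.1 nmi
Rhumb line: Δψ = +0.4944, q = Δφ/Δψ = 0.7313, d_rh = R√(Δφ²+q²Δλ²) = 7470.3 nmi
Excess = 7470.3 − 5708.1 = 1762.2 ≈ 1762 nmi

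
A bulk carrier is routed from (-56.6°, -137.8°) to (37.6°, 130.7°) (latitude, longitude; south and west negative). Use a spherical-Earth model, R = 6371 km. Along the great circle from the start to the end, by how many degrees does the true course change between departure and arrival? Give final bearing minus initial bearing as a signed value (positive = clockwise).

At departure: θ₁ = atan2(sin Δλ cos φ₂, cos φ₁ sin φ₂ − sin φ₁ cos φ₂ cos Δλ) = 291.91°
At arrival: θ₂ = atan2(sin Δλ cos φ₁, −cos φ₂ sin φ₁ + sin φ₂ cos φ₁ cos Δλ) = 319.86°
Δθ = θ₂ − θ₁ = +28.0°

+28.0°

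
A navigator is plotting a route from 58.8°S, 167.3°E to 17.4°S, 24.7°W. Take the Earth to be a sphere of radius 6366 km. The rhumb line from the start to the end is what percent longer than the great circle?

28.1%

Great circle: σ = 1.8005 rad → d_gc = Rσ = 11462.3 km
Rhumb: Δφ = +0.7226, Δλ = +2.9322, Δψ = +0.9673, q = Δφ/Δψ = 0.7470 → d_rh = R√(Δφ²+q²Δλ²) = 14682.0 km
Excess = (14682.0 − 11462.3) / 11462.3 = 3219.7 / 11462.3 = 28.09% ≈ 28.1%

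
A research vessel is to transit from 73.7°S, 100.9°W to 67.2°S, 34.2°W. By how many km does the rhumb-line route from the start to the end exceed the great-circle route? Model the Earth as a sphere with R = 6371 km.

128 km

Great circle: cos σ = sin φ₁ sin φ₂ + cos φ₁ cos φ₂ cos Δλ,  σ = 0.3822 rad → d_gc = 2435.3 km
Rhumb line: Δψ = +0.3421, q = Δφ/Δψ = 0.3316, d_rh = R√(Δφ²+q²Δλ²) = 2563.2 km
Excess = 2563.2 − 2435.3 = 127.9 ≈ 128 km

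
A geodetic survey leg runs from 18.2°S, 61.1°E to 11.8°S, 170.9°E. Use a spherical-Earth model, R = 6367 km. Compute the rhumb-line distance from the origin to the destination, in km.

11800 km

Δψ = ln[tan(π/4+φ₂/2)/tan(π/4+φ₁/2)] = +0.1157;  Δφ = +0.1117 rad,  Δλ = +1.9164 rad
q = Δφ/Δψ = 0.9654
d = R·√(Δφ² + q²Δλ²) = 6367·1.85334 = 11800 km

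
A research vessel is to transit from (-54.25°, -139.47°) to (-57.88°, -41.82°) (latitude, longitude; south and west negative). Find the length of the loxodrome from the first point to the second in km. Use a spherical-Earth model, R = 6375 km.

6073 km

Rhumb course C = atan2(Δλ, Δψ) with Δψ = ln[tan(π/4+φ₂/2)/tan(π/4+φ₁/2)] = -0.1136, Δλ = +1.7043 → C = 93.81°
d = R·|Δφ| / |cos C| = 6375·0.06336 / 0.06650 = 6073 km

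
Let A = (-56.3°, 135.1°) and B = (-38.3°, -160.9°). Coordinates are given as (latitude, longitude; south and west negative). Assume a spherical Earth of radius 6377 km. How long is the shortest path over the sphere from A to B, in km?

5014 km

Haversine: a = sin²(Δφ/2)+cos φ₁ cos φ₂ sin²(Δλ/2) = 0.14675;  σ = 2·atan2(√a,√(1−a))
σ = 45.049° → d = Rσ = 6377·0.78625 = 5014 km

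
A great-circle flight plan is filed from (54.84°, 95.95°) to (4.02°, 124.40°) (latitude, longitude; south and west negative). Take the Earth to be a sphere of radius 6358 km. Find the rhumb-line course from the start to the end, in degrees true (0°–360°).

155.3°

Δψ = ln[tan(π/4+φ₂/2)/tan(π/4+φ₁/2)] = -1.0792
Δλ = +0.4965 rad (taken the short way round)
course = atan2(Δλ, Δψ) = 155.29°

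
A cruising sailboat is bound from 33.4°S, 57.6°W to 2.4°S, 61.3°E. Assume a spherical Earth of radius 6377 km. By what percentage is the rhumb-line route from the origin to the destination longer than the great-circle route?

Great circle: σ = 1.9607 rad → d_gc = Rσ = 12503.1 km
Rhumb: Δφ = +0.5411, Δλ = +2.0752, Δψ = +0.5772, q = Δφ/Δψ = 0.9374 → d_rh = R√(Δφ²+q²Δλ²) = 12876.3 km
Excess = (12876.3 − 12503.1) / 12503.1 = 373.2 / 12503.1 = 2.98% ≈ 3.0%

3.0%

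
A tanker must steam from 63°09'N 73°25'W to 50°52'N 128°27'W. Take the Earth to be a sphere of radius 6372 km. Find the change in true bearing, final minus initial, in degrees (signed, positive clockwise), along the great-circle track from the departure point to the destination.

Initial bearing θ₁ = atan2(sin Δλ cos φ₂, cos φ₁ sin φ₂ − sin φ₁ cos φ₂ cos Δλ) = 273.06°
Final bearing θ₂ = (initial bearing from the destination back to the start) + 180° = 225.61°
Δθ = θ₂ − θ₁ = -47.4°

-47.4°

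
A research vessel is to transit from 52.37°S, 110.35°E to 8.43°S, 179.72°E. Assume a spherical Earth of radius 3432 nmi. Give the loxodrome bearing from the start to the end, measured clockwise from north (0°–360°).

52.5°

Δψ = ln[tan(π/4+φ₂/2)/tan(π/4+φ₁/2)] = +0.9290
Δλ = +1.2107 rad (taken the short way round)
course = atan2(Δλ, Δψ) = 52.50°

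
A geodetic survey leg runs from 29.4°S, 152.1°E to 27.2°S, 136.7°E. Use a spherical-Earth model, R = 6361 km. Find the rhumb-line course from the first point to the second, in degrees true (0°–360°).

279.2°

Δψ = ln[tan(π/4+φ₂/2)/tan(π/4+φ₁/2)] = +0.0436
Δλ = -0.2688 rad (taken the short way round)
course = atan2(Δλ, Δψ) = 279.22°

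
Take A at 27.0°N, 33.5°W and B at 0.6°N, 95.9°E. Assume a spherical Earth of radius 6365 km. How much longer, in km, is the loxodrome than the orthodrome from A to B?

341 km

Great circle: cos σ = sin φ₁ sin φ₂ + cos φ₁ cos φ₂ cos Δλ,  σ = 2.1661 rad → d_gc = 13787.3 km
Rhumb line: Δψ = -0.4792, q = Δφ/Δψ = 0.9614, d_rh = R√(Δφ²+q²Δλ²) = 14128.6 km
Excess = 14128.6 − 13787.3 = 341.3 ≈ 341 km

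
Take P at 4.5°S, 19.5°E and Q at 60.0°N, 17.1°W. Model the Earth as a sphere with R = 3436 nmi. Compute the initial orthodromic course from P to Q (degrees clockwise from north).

341.6°

N = sin Δλ·cos φ₂ = -0.2981;  D = cos φ₁ sin φ₂ − sin φ₁ cos φ₂ cos Δλ = +0.8948
initial course = atan2(N, D) = 341.57°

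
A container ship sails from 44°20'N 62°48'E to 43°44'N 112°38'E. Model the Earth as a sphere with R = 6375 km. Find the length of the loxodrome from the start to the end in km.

3987 km

Δψ = ln[tan(π/4+φ₂/2)/tan(π/4+φ₁/2)] = -0.0146;  Δφ = -0.0105 rad,  Δλ = +0.8698 rad
q = Δφ/Δψ = 0.7189
d = R·√(Δφ² + q²Δλ²) = 6375·0.62538 = 3987 km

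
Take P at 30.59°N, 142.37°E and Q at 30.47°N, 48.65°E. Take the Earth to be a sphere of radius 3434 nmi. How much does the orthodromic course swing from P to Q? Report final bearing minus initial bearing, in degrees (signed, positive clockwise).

-56.9°

Initial bearing θ₁ = atan2(sin Δλ cos φ₂, cos φ₁ sin φ₂ − sin φ₁ cos φ₂ cos Δλ) = 298.40°
Final bearing θ₂ = (initial bearing from the destination back to the start) + 180° = 241.47°
Δθ = θ₂ − θ₁ = -56.9°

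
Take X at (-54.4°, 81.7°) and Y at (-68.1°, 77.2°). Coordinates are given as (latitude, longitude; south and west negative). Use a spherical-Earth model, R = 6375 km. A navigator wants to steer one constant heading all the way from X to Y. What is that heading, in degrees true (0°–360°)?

188.8°

Meridional parts: M(φ₁)=-1.1361, M(φ₂)=-1.6426 → ΔM = -0.5065;  Δλ = -0.0785 rad
tan C = Δλ / ΔM = +0.1551 → C = 188.81°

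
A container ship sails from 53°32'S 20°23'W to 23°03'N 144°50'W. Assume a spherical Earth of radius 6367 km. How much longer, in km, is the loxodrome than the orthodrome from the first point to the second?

Great circle: cos σ = sin φ₁ sin φ₂ + cos φ₁ cos φ₂ cos Δλ,  σ = 2.2450 rad → d_gc = 14293.7 km
Rhumb line: Δψ = +1.5240, q = Δφ/Δψ = 0.8771, d_rh = R√(Δφ²+q²Δλ²) = 14817.0 km
Excess = 14817.0 − 14293.7 = 523.3 ≈ 523 km

523 km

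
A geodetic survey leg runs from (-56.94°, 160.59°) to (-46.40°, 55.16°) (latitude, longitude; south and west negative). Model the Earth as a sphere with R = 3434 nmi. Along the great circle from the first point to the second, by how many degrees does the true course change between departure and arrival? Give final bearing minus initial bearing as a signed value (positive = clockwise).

+92.0°

At departure: θ₁ = atan2(sin Δλ cos φ₂, cos φ₁ sin φ₂ − sin φ₁ cos φ₂ cos Δλ) = 230.46°
At arrival: θ₂ = atan2(sin Δλ cos φ₁, −cos φ₂ sin φ₁ + sin φ₂ cos φ₁ cos Δλ) = 322.41°
Δθ = θ₂ − θ₁ = +92.0°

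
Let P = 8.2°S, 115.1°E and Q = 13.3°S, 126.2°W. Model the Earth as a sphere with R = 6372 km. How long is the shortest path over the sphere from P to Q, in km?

12840 km

Haversine: a = sin²(Δφ/2)+cos φ₁ cos φ₂ sin²(Δλ/2) = 0.71488;  σ = 2·atan2(√a,√(1−a))
σ = 115.452° → d = Rσ = 6372·2.01502 = 12840 km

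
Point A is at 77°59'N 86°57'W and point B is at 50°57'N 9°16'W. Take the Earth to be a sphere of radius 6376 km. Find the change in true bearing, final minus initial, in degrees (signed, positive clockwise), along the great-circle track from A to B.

At departure: θ₁ = atan2(sin Δλ cos φ₂, cos φ₁ sin φ₂ − sin φ₁ cos φ₂ cos Δλ) = 87.19°
At arrival: θ₂ = atan2(sin Δλ cos φ₁, −cos φ₂ sin φ₁ + sin φ₂ cos φ₁ cos Δλ) = 160.73°
Δθ = θ₂ − θ₁ = +73.5°

+73.5°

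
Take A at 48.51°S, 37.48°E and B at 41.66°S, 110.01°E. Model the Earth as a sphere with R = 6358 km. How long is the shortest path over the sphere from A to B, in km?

5518 km

Haversine: a = sin²(Δφ/2)+cos φ₁ cos φ₂ sin²(Δλ/2) = 0.17675;  σ = 2·atan2(√a,√(1−a))
σ = 49.722° → d = Rσ = 6358·0.86781 = 5518 km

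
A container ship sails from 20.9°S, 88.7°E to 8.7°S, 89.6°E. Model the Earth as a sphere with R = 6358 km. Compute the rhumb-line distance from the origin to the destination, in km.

Δψ = ln[tan(π/4+φ₂/2)/tan(π/4+φ₁/2)] = +0.2207;  Δφ = +0.2129 rad,  Δλ = +0.0157 rad
q = Δφ/Δψ = 0.9647
d = R·√(Δφ² + q²Δλ²) = 6358·0.21347 = 1357 km

1357 km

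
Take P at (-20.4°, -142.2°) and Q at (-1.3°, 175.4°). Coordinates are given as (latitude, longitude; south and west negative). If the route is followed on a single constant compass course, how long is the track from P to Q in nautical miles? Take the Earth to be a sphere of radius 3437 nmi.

2737 nmi

Rhumb course C = atan2(Δλ, Δψ) with Δψ = ln[tan(π/4+φ₂/2)/tan(π/4+φ₁/2)] = +0.3411, Δλ = -0.7400 → C = 294.75°
d = R·|Δφ| / |cos C| = 3437·0.33336 / 0.41863 = 2737 nmi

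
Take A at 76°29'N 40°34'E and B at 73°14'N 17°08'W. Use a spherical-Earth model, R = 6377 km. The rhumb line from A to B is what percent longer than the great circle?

Great circle: σ = 0.2576 rad → d_gc = Rσ = 1642.9 km
Rhumb: Δφ = -0.0567, Δλ = -1.0071, Δψ = -0.2180, q = Δφ/Δψ = 0.2602 → d_rh = R√(Δφ²+q²Δλ²) = 1709.8 km
Excess = (1709.8 − 1642.9) / 1642.9 = 66.9 / 1642.9 = 4.07% ≈ 4.1%

4.1%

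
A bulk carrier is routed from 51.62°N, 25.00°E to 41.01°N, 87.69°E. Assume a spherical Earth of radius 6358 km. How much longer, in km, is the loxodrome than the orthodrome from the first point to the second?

Great circle: cos σ = sin φ₁ sin φ₂ + cos φ₁ cos φ₂ cos Δλ,  σ = 0.7534 rad → d_gc = 4790.3 km
Rhumb line: Δψ = -0.2693, q = Δφ/Δψ = 0.6875, d_rh = R√(Δφ²+q²Δλ²) = 4925.6 km
Excess = 4925.6 − 4790.3 = 135.3 ≈ 135 km

135 km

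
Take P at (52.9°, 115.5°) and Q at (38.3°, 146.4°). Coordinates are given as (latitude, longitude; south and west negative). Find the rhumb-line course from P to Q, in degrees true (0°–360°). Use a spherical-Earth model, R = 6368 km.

Meridional parts: M(φ₁)=+1.0919, M(φ₂)=+0.7246 → ΔM = -0.3673;  Δλ = +0.5393 rad
tan C = Δλ / ΔM = -1.4683 → C = 124.26°

124.3°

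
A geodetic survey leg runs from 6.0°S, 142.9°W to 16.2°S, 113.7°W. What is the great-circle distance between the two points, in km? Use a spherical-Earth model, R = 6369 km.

Haversine: a = sin²(Δφ/2)+cos φ₁ cos φ₂ sin²(Δλ/2) = 0.06858;  σ = 2·atan2(√a,√(1−a))
σ = 30.364° → d = Rσ = 6369·0.52995 = 3375 km

3375 km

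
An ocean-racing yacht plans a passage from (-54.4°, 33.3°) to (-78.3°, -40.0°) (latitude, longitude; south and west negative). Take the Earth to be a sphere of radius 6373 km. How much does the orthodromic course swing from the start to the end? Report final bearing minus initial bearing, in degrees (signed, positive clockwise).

+69.7°

At departure: θ₁ = atan2(sin Δλ cos φ₂, cos φ₁ sin φ₂ − sin φ₁ cos φ₂ cos Δλ) = 200.39°
At arrival: θ₂ = atan2(sin Δλ cos φ₁, −cos φ₂ sin φ₁ + sin φ₂ cos φ₁ cos Δλ) = 270.11°
Δθ = θ₂ − θ₁ = +69.7°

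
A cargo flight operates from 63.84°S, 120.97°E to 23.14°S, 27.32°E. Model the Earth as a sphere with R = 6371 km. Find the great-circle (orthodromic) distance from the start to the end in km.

7886 km

Haversine: a = sin²(Δφ/2)+cos φ₁ cos φ₂ sin²(Δλ/2) = 0.33654;  σ = 2·atan2(√a,√(1−a))
σ = 70.918° → d = Rσ = 6371·1.23776 = 7886 km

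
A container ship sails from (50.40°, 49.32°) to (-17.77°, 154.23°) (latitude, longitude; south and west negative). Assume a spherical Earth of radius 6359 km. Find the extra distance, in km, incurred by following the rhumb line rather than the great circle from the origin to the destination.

285 km

Great circle: cos σ = sin φ₁ sin φ₂ + cos φ₁ cos φ₂ cos Δλ,  σ = 1.9729 rad → d_gc = 12545.6 km
Rhumb line: Δψ = -1.3368, q = Δφ/Δψ = 0.8900, d_rh = R√(Δφ²+q²Δλ²) = 12830.8 km
Excess = 12830.8 − 12545.6 = 285.2 ≈ 285 km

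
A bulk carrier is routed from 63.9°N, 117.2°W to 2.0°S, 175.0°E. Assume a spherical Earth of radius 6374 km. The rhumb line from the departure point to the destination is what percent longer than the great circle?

Great circle: σ = 1.4356 rad → d_gc = Rσ = 9150.5 km
Rhumb: Δφ = -1.1502, Δλ = -1.1833, Δψ = -1.4968, q = Δφ/Δψ = 0.7684 → d_rh = R√(Δφ²+q²Δλ²) = 9345.4 km
Excess = (9345.4 − 9150.5) / 9150.5 = 194.9 / 9150.5 = 2.13% ≈ 2.1%

2.1%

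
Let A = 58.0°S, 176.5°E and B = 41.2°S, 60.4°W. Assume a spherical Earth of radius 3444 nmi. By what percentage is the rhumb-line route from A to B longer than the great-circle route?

14.8%

Great circle: σ = 1.2230 rad → d_gc = Rσ = 4211.9 nmi
Rhumb: Δφ = +0.2932, Δλ = +2.1485, Δψ = +0.4587, q = Δφ/Δψ = 0.6393 → d_rh = R√(Δφ²+q²Δλ²) = 4836.9 nmi
Excess = (4836.9 − 4211.9) / 4211.9 = 625.0 / 4211.9 = 14.84% ≈ 14.8%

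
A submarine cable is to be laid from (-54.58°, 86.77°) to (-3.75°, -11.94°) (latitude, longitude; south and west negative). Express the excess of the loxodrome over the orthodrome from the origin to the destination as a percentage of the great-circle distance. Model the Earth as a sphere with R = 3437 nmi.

4.3%

Great circle: σ = 1.6051 rad → d_gc = Rσ = 5516.7 nmi
Rhumb: Δφ = +0.8872, Δλ = -1.7228, Δψ = +1.0760, q = Δφ/Δψ = 0.8245 → d_rh = R√(Δφ²+q²Δλ²) = 5755.9 nmi
Excess = (5755.9 − 5516.7) / 5516.7 = 239.2 / 5516.7 = 4.34% ≈ 4.3%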